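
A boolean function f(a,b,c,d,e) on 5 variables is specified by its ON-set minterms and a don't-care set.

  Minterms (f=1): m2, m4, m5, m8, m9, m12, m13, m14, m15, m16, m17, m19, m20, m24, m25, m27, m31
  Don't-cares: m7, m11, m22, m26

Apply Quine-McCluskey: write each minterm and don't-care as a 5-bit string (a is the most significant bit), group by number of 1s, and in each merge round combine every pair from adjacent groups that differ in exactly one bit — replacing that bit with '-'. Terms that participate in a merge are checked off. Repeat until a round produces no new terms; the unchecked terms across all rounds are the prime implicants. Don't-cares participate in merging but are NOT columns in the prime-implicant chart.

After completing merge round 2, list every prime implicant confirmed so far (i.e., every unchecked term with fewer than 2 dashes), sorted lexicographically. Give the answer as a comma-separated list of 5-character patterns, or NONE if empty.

-0100, 00010, 10-00, 101-0

Round 0: 00010 00100✓ 00101✓ 00111✓ 01000✓ 01001✓ 01011✓ 01100✓ 01101✓ 01110✓ 01111✓ 10000✓ 10001✓ 10011✓ 10100✓ 10110✓ 11000✓ 11001✓ 11010✓ 11011✓ 11111✓
Round 1: -0100 -1000✓ -1001✓ -1011✓ -1111✓ 0-100✓ 0-101✓ 0-111✓ 001-1✓ 0010-✓ 01-00✓ 01-01✓ 01-11✓ 010-1✓ 0100-✓ 011-0✓ 011-1✓ 0110-✓ 0111-✓ 1-000✓ 1-001✓ 1-011✓ 10-00 100-1✓ 1000-✓ 101-0 11-11✓ 110-0✓ 110-1✓ 1100-✓ 1101-✓
Round 2: -1-11 -10-1 -100- 0-1-1 0-10- 01--1 01-0- 011-- 1-0-1 1-00- 110--
PIs = {-0100, -1-11, -10-1, -100-, 0-1-1, 0-10-, 00010, 01--1, 01-0-, 011--, 1-0-1, 1-00-, 10-00, 101-0, 110--}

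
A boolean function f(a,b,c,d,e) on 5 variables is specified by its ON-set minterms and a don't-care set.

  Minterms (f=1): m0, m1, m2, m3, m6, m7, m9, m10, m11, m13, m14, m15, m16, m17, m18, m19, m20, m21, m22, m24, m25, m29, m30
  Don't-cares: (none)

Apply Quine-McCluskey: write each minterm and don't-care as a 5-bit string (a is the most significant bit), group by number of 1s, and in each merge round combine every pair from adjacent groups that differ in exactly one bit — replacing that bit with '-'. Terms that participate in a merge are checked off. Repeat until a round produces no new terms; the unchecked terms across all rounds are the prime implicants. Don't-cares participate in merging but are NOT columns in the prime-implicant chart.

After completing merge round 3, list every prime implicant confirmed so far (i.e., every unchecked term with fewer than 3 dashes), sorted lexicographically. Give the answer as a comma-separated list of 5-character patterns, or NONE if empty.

--001, --110, -0-10, -1-01, 0-0-1, 01--1, 1--01, 1-00-, 10--0, 10-0-

[col 0] 00000*, 00001*, 00010*, 00011*, 00110*, 00111*, 01001*, 01010*, 01011*, 01101*, 01110*, 01111*, 10000*, 10001*, 10010*, 10011*, 10100*, 10101*, 10110*, 11000*, 11001*, 11101*, 11110*
[col 1] -0000*, -0001*, -0010*, -0011*, -0110*, -1001*, -1101*, -1110*, 0-001*, 0-010*, 0-011*, 0-110*, 0-111*, 00-10*, 00-11*, 000-0*, 000-1*, 0000-*, 0001-*, 0011-*, 01-01*, 01-10*, 01-11*, 010-1*, 0101-*, 011-1*, 0111-*, 1-000*, 1-001*, 1-101*, 1-110*, 10-00*, 10-01*, 10-10*, 100-0*, 100-1*, 1000-*, 1001-*, 101-0*, 1010-*, 11-01*, 1100-*
[col 2] --001, --110, -0-10, -00-0*, -00-1*, -000-*, -001-*, -1-01, 0--10*, 0--11*, 0-0-1, 0-01-*, 0-11-*, 00-1-*, 000--*, 01--1, 01-1-*, 1--01, 1-00-, 10--0, 10-0-, 100--*
[col 3] -00--, 0--1-
Prime implicants: --001, --110, -0-10, -00--, -1-01, 0--1-, 0-0-1, 01--1, 1--01, 1-00-, 10--0, 10-0-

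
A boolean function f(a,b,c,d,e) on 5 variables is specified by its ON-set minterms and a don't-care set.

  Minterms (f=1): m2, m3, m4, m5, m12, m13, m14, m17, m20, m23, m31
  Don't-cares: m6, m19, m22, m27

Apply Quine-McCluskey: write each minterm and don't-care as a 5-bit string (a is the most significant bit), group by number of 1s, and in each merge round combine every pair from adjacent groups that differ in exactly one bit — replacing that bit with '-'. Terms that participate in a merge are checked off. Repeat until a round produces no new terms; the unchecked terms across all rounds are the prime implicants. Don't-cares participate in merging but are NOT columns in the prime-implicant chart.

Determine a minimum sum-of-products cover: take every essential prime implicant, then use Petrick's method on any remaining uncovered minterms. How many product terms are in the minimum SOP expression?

6

size-2^0 implicants → 00010(✓)  00011(✓)  00100(✓)  00101(✓)  00110(✓)  01100(✓)  01101(✓)  01110(✓)  10001(✓)  10011(✓)  10100(✓)  10110(✓)  10111(✓)  11011(✓)  11111(✓)
size-2^1 implicants → -0011  -0100(✓)  -0110(✓)  0-100(✓)  0-101(✓)  0-110(✓)  00-10  0001-  001-0(✓)  0010-(✓)  011-0(✓)  0110-(✓)  1-011(✓)  1-111(✓)  10-11(✓)  100-1  101-0(✓)  1011-  11-11(✓)
size-2^2 implicants → -01-0  0-1-0  0-10-  1--11
Unchecked terms (primes): -0011, -01-0, 0-1-0, 0-10-, 00-10, 0001-, 1--11, 100-1, 1011-
Minterm coverage:
  m2 ⊆ 00-10,0001-
  m3 ⊆ -0011,0001-
  m4 ⊆ -01-0,0-1-0,0-10-
  m5 ⊆ 0-10- [E]
  m12 ⊆ 0-1-0,0-10-
  m13 ⊆ 0-10- [E]
  m14 ⊆ 0-1-0 [E]
  m17 ⊆ 100-1 [E]
  m20 ⊆ -01-0 [E]
  m23 ⊆ 1--11,1011-
  m31 ⊆ 1--11 [E]
E = {-01-0, 0-1-0, 0-10-, 1--11, 100-1}
Petrick residual → 0001-
Cover = b'ce' + a'ce' + a'cd' + a'b'c'd + ade + ab'c'e  |cover|=6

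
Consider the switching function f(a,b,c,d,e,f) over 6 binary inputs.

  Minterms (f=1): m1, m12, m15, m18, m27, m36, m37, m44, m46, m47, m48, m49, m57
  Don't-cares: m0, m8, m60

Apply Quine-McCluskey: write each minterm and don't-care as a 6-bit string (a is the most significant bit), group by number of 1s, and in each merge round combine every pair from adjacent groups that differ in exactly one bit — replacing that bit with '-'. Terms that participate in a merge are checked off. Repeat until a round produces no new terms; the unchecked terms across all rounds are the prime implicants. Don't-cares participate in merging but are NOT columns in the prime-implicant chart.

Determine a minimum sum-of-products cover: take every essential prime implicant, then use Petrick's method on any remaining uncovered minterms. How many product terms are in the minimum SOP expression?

[col 0] 000000*, 000001*, 001000*, 001100*, 001111*, 010010, 011011, 100100*, 100101*, 101100*, 101110*, 101111*, 110000*, 110001*, 111001*, 111100*
[col 1] -01100, -01111, 00-000, 00000-, 001-00, 1-1100, 10-100, 10010-, 1011-0, 10111-, 11-001, 11000-
Prime implicants: -01100, -01111, 00-000, 00000-, 001-00, 010010, 011011, 1-1100, 10-100, 10010-, 1011-0, 10111-, 11-001, 11000-
PI chart (minterm → PIs covering it):
  1 | 00000-  (sole → essential)
  12 | -01100,001-00
  15 | -01111  (sole → essential)
  18 | 010010  (sole → essential)
  27 | 011011  (sole → essential)
  36 | 10-100,10010-
  37 | 10010-  (sole → essential)
  44 | -01100,1-1100,10-100,1011-0
  46 | 1011-0,10111-
  47 | -01111,10111-
  48 | 11000-  (sole → essential)
  49 | 11-001,11000-
  57 | 11-001  (sole → essential)
Essential prime implicants: -01111, 00000-, 010010, 011011, 10010-, 11-001, 11000-
Petrick residual → -01100, 1011-0
Minimum SOP uses 9 PIs: b'cde'f' + b'cdef + a'b'c'd'e' + a'bc'd'ef' + a'bcd'ef + ab'c'de' + ab'cdf' + abd'e'f + abc'd'e'

9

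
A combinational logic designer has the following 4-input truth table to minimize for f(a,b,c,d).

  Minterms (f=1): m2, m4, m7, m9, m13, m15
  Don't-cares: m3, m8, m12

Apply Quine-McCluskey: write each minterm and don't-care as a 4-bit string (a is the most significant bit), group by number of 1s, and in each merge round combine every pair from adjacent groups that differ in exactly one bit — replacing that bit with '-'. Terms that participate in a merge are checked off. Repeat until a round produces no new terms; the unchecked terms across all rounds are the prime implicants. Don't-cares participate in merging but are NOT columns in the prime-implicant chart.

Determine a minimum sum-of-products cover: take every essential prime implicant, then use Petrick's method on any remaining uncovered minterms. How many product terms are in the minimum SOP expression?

Round 0: 0010✓ 0011✓ 0100✓ 0111✓ 1000✓ 1001✓ 1100✓ 1101✓ 1111✓
Round 1: -100 -111 0-11 001- 1-00✓ 1-01✓ 100-✓ 11-1 110-✓
Round 2: 1-0-
PIs = {-100, -111, 0-11, 001-, 1-0-, 11-1}
Coverage chart:
  m2: 001- ←essential
  m4: -100 ←essential
  m7: -111,0-11
  m9: 1-0- ←essential
  m13: 1-0-,11-1
  m15: -111,11-1
Essential: -100, 001-, 1-0-
Petrick residual → -111
Min cover (4 terms): bc'd' + bcd + a'b'c + ac'

4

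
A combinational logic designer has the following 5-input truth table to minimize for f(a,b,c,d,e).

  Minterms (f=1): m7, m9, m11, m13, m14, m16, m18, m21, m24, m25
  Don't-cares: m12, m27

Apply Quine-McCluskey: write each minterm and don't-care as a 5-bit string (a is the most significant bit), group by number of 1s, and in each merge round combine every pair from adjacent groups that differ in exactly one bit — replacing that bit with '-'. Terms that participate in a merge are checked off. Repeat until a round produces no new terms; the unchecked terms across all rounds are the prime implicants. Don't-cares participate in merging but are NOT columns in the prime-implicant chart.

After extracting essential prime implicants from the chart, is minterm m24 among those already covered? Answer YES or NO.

NO

[col 0] 00111, 01001*, 01011*, 01100*, 01101*, 01110*, 10000*, 10010*, 10101, 11000*, 11001*, 11011*
[col 1] -1001*, -1011*, 01-01, 010-1*, 011-0, 0110-, 1-000, 100-0, 110-1*, 1100-
[col 2] -10-1
Prime implicants: -10-1, 00111, 01-01, 011-0, 0110-, 1-000, 100-0, 10101, 1100-
PI chart (minterm → PIs covering it):
  7 | 00111  (sole → essential)
  9 | -10-1,01-01
  11 | -10-1  (sole → essential)
  13 | 01-01,0110-
  14 | 011-0  (sole → essential)
  16 | 1-000,100-0
  18 | 100-0  (sole → essential)
  21 | 10101  (sole → essential)
  24 | 1-000,1100-
  25 | -10-1,1100-
Essential prime implicants: -10-1, 00111, 011-0, 100-0, 10101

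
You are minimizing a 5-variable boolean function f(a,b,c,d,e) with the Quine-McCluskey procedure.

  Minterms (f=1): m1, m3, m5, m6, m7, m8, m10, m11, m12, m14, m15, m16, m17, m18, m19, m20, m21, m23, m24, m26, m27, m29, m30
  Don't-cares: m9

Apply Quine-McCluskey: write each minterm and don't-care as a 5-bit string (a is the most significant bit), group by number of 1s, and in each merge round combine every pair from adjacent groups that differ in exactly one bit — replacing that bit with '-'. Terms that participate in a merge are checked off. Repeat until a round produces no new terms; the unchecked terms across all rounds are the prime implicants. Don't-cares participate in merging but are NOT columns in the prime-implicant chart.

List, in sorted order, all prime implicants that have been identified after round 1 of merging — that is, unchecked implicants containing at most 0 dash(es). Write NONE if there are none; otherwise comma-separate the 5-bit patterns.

size-2^0 implicants → 00001(✓)  00011(✓)  00101(✓)  00110(✓)  00111(✓)  01000(✓)  01001(✓)  01010(✓)  01011(✓)  01100(✓)  01110(✓)  01111(✓)  10000(✓)  10001(✓)  10010(✓)  10011(✓)  10100(✓)  10101(✓)  10111(✓)  11000(✓)  11010(✓)  11011(✓)  11101(✓)  11110(✓)
size-2^1 implicants → -0001(✓)  -0011(✓)  -0101(✓)  -0111(✓)  -1000(✓)  -1010(✓)  -1011(✓)  -1110(✓)  0-001(✓)  0-011(✓)  0-110(✓)  0-111(✓)  00-01(✓)  00-11(✓)  000-1(✓)  001-1(✓)  0011-(✓)  01-00(✓)  01-10(✓)  01-11(✓)  010-0(✓)  010-1(✓)  0100-(✓)  0101-(✓)  011-0(✓)  0111-(✓)  1-000(✓)  1-010(✓)  1-011(✓)  1-101  10-00(✓)  10-01(✓)  10-11(✓)  100-0(✓)  100-1(✓)  1000-(✓)  1001-(✓)  101-1(✓)  1010-(✓)  11-10(✓)  110-0(✓)  1101-(✓)
size-2^2 implicants → --011  -0-01(✓)  -0-11(✓)  -00-1(✓)  -01-1(✓)  -1-10  -10-0  -101-  0--11  0-0-1  0-11-  00--1(✓)  01--0  01-1-  010--  1-0-0  1-01-  10--1(✓)  10-0-  100--
size-2^3 implicants → -0--1
Unchecked terms (primes): --011, -0--1, -1-10, -10-0, -101-, 0--11, 0-0-1, 0-11-, 01--0, 01-1-, 010--, 1-0-0, 1-01-, 1-101, 10-0-, 100--

NONE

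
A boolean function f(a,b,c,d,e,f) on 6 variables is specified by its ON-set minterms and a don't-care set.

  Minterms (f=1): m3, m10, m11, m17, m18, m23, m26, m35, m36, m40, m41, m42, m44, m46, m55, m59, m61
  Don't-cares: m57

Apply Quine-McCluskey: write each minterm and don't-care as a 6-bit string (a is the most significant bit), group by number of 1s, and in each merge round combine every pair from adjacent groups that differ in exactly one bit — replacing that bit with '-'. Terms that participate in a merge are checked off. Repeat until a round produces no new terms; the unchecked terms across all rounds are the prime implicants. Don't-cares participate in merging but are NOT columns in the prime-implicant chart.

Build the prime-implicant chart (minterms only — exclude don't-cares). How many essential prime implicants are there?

[col 0] 000011*, 001010*, 001011*, 010001, 010010*, 010111*, 011010*, 100011*, 100100*, 101000*, 101001*, 101010*, 101100*, 101110*, 110111*, 111001*, 111011*, 111101*
[col 1] -00011, -01010, -10111, 0-1010, 00-011, 00101-, 01-010, 1-1001, 10-100, 101-00*, 101-10*, 1010-0*, 10100-, 1011-0*, 111-01, 1110-1
[col 2] 101--0
Prime implicants: -00011, -01010, -10111, 0-1010, 00-011, 00101-, 01-010, 010001, 1-1001, 10-100, 101--0, 10100-, 111-01, 1110-1
PI chart (minterm → PIs covering it):
  3 | -00011,00-011
  10 | -01010,0-1010,00101-
  11 | 00-011,00101-
  17 | 010001  (sole → essential)
  18 | 01-010  (sole → essential)
  23 | -10111  (sole → essential)
  26 | 0-1010,01-010
  35 | -00011  (sole → essential)
  36 | 10-100  (sole → essential)
  40 | 101--0,10100-
  41 | 1-1001,10100-
  42 | -01010,101--0
  44 | 10-100,101--0
  46 | 101--0  (sole → essential)
  55 | -10111  (sole → essential)
  59 | 1110-1  (sole → essential)
  61 | 111-01  (sole → essential)
Essential prime implicants: -00011, -10111, 01-010, 010001, 10-100, 101--0, 111-01, 1110-1

8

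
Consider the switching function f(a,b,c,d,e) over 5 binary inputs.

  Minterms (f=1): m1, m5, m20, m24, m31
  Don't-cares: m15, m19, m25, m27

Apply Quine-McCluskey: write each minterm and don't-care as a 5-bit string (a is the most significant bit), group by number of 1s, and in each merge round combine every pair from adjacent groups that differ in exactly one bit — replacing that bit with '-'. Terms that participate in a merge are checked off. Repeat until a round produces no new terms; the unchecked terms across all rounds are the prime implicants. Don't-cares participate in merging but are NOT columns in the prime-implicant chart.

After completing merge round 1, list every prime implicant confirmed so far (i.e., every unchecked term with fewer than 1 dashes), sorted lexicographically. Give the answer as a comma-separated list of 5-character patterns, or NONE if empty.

10100

size-2^0 implicants → 00001(✓)  00101(✓)  01111(✓)  10011(✓)  10100  11000(✓)  11001(✓)  11011(✓)  11111(✓)
size-2^1 implicants → -1111  00-01  1-011  11-11  110-1  1100-
Unchecked terms (primes): -1111, 00-01, 1-011, 10100, 11-11, 110-1, 1100-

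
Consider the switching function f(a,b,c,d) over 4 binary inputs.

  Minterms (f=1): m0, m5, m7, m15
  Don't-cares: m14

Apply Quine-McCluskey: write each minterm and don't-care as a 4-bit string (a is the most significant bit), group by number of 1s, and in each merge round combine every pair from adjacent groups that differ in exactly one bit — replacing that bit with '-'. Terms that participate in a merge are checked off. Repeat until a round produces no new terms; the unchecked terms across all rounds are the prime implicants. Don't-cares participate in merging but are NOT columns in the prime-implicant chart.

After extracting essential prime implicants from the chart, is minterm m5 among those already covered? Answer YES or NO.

YES

size-2^0 implicants → 0000  0101(✓)  0111(✓)  1110(✓)  1111(✓)
size-2^1 implicants → -111  01-1  111-
Unchecked terms (primes): -111, 0000, 01-1, 111-
Minterm coverage:
  m0 ⊆ 0000 [E]
  m5 ⊆ 01-1 [E]
  m7 ⊆ -111,01-1
  m15 ⊆ -111,111-
E = {0000, 01-1}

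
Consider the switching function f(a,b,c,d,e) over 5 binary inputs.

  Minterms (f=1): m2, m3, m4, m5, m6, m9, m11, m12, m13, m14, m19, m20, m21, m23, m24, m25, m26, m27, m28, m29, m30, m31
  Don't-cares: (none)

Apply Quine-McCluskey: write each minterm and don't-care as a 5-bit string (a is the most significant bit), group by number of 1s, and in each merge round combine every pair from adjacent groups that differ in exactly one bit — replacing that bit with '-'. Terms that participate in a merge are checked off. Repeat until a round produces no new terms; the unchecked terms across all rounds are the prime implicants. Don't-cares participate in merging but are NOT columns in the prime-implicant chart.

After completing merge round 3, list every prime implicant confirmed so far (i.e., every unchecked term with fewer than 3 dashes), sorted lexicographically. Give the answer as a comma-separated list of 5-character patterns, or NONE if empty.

Round 0: 00010✓ 00011✓ 00100✓ 00101✓ 00110✓ 01001✓ 01011✓ 01100✓ 01101✓ 01110✓ 10011✓ 10100✓ 10101✓ 10111✓ 11000✓ 11001✓ 11010✓ 11011✓ 11100✓ 11101✓ 11110✓ 11111✓
Round 1: -0011✓ -0100✓ -0101✓ -1001✓ -1011✓ -1100✓ -1101✓ -1110✓ 0-011✓ 0-100✓ 0-101✓ 0-110✓ 00-10 0001- 001-0✓ 0010-✓ 01-01✓ 010-1✓ 011-0✓ 0110-✓ 1-011✓ 1-100✓ 1-101✓ 1-111✓ 10-11✓ 101-1✓ 1010-✓ 11-00✓ 11-01✓ 11-10✓ 11-11✓ 110-0✓ 110-1✓ 1100-✓ 1101-✓ 111-0✓ 111-1✓ 1110-✓ 1111-✓
Round 2: --011 --100✓ --101✓ -010-✓ -1-01 -10-1 -11-0 -110-✓ 0-1-0 0-10-✓ 1--11 1-1-1 1-10-✓ 11--0✓ 11--1✓ 11-0-✓ 11-1-✓ 110--✓ 111--✓
Round 3: --10- 11---
PIs = {--011, --10-, -1-01, -10-1, -11-0, 0-1-0, 00-10, 0001-, 1--11, 1-1-1, 11---}

--011, -1-01, -10-1, -11-0, 0-1-0, 00-10, 0001-, 1--11, 1-1-1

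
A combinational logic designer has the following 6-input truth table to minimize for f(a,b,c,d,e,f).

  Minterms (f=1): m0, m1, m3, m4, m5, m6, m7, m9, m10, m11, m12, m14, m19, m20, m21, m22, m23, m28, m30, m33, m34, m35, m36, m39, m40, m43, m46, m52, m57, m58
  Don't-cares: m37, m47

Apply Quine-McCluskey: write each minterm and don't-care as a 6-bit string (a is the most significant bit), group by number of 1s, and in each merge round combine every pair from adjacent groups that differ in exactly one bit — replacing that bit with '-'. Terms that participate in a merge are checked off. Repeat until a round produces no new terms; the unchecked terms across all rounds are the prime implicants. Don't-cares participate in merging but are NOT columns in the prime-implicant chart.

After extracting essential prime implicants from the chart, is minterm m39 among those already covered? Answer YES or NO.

YES

Round 0: 000000✓ 000001✓ 000011✓ 000100✓ 000101✓ 000110✓ 000111✓ 001001✓ 001010✓ 001011✓ 001100✓ 001110✓ 010011✓ 010100✓ 010101✓ 010110✓ 010111✓ 011100✓ 011110✓ 100001✓ 100010✓ 100011✓ 100100✓ 100101✓ 100111✓ 101000 101011✓ 101110✓ 101111✓ 110100✓ 111001 111010
Round 1: -00001✓ -00011✓ -00100✓ -00101✓ -00111✓ -01011✓ -01110 -10100✓ 0-0011✓ 0-0100✓ 0-0101✓ 0-0110✓ 0-0111✓ 0-1100✓ 0-1110✓ 00-001✓ 00-011✓ 00-100✓ 00-110✓ 000-00✓ 000-01✓ 000-11✓ 0000-1✓ 00000-✓ 0001-0✓ 0001-1✓ 00010-✓ 00011-✓ 001-10 0010-1✓ 00101- 0011-0✓ 01-100✓ 01-110✓ 010-11✓ 0101-0✓ 0101-1✓ 01010-✓ 01011-✓ 0111-0✓ 1-0100✓ 10-011✓ 10-111✓ 100-01✓ 100-11✓ 1000-1✓ 10001- 1001-1✓ 10010-✓ 101-11✓ 10111-
Round 2: --0100 -0-011 -00-01✓ -00-11✓ -000-1✓ -001-1✓ -0010- 0--100✓ 0--110✓ 0-0-11 0-01-0✓ 0-01-1✓ 0-010-✓ 0-011-✓ 0-11-0✓ 00-0-1 00-1-0✓ 000--1✓ 000-0- 0001--✓ 01-1-0✓ 0101--✓ 10--11 100--1✓
Round 3: -00--1 0--1-0 0-01--
PIs = {--0100, -0-011, -00--1, -0010-, -01110, 0--1-0, 0-0-11, 0-01--, 00-0-1, 000-0-, 001-10, 00101-, 10--11, 10001-, 101000, 10111-, 111001, 111010}
Coverage chart:
  m0: 000-0- ←essential
  m1: -00--1,00-0-1,000-0-
  m3: -0-011,-00--1,0-0-11,00-0-1
  m4: --0100,-0010-,0--1-0,0-01--,000-0-
  m5: -00--1,-0010-,0-01--,000-0-
  m6: 0--1-0,0-01--
  m7: -00--1,0-0-11,0-01--
  m9: 00-0-1 ←essential
  m10: 001-10,00101-
  m11: -0-011,00-0-1,00101-
  m12: 0--1-0 ←essential
  m14: -01110,0--1-0,001-10
  m19: 0-0-11 ←essential
  m20: --0100,0--1-0,0-01--
  m21: 0-01-- ←essential
  m22: 0--1-0,0-01--
  m23: 0-0-11,0-01--
  m28: 0--1-0 ←essential
  m30: 0--1-0 ←essential
  m33: -00--1 ←essential
  m34: 10001- ←essential
  m35: -0-011,-00--1,10--11,10001-
  m36: --0100,-0010-
  m39: -00--1,10--11
  m40: 101000 ←essential
  m43: -0-011,10--11
  m46: -01110,10111-
  m52: --0100 ←essential
  m57: 111001 ←essential
  m58: 111010 ←essential
Essential: --0100, -00--1, 0--1-0, 0-0-11, 0-01--, 00-0-1, 000-0-, 10001-, 101000, 111001, 111010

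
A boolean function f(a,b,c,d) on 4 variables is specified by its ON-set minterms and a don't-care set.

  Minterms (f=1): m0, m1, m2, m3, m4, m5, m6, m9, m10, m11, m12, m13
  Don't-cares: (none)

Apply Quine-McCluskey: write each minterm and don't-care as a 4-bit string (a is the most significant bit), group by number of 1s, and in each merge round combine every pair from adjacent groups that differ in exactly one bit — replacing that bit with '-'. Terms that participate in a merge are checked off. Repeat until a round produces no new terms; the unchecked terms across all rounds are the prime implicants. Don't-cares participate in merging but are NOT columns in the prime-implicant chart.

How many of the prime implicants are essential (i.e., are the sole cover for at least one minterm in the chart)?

Round 0: 0000✓ 0001✓ 0010✓ 0011✓ 0100✓ 0101✓ 0110✓ 1001✓ 1010✓ 1011✓ 1100✓ 1101✓
Round 1: -001✓ -010✓ -011✓ -100✓ -101✓ 0-00✓ 0-01✓ 0-10✓ 00-0✓ 00-1✓ 000-✓ 001-✓ 01-0✓ 010-✓ 1-01✓ 10-1✓ 101-✓ 110-✓
Round 2: --01 -0-1 -01- -10- 0--0 0-0- 00--
PIs = {--01, -0-1, -01-, -10-, 0--0, 0-0-, 00--}
Coverage chart:
  m0: 0--0,0-0-,00--
  m1: --01,-0-1,0-0-,00--
  m2: -01-,0--0,00--
  m3: -0-1,-01-,00--
  m4: -10-,0--0,0-0-
  m5: --01,-10-,0-0-
  m6: 0--0 ←essential
  m9: --01,-0-1
  m10: -01- ←essential
  m11: -0-1,-01-
  m12: -10- ←essential
  m13: --01,-10-
Essential: -01-, -10-, 0--0

3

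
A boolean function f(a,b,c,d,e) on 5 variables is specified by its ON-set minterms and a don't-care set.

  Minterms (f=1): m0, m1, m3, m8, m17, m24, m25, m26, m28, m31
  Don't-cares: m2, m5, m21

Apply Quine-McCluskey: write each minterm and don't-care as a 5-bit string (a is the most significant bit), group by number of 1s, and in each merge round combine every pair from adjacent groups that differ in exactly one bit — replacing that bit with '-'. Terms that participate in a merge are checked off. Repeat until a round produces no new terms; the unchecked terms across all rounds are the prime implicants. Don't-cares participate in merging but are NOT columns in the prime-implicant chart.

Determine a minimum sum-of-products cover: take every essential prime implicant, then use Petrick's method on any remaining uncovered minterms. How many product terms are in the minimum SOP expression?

[col 0] 00000*, 00001*, 00010*, 00011*, 00101*, 01000*, 10001*, 10101*, 11000*, 11001*, 11010*, 11100*, 11111
[col 1] -0001*, -0101*, -1000, 0-000, 00-01*, 000-0*, 000-1*, 0000-*, 0001-*, 1-001, 10-01*, 11-00, 110-0, 1100-
[col 2] -0-01, 000--
Prime implicants: -0-01, -1000, 0-000, 000--, 1-001, 11-00, 110-0, 1100-, 11111
PI chart (minterm → PIs covering it):
  0 | 0-000,000--
  1 | -0-01,000--
  3 | 000--  (sole → essential)
  8 | -1000,0-000
  17 | -0-01,1-001
  24 | -1000,11-00,110-0,1100-
  25 | 1-001,1100-
  26 | 110-0  (sole → essential)
  28 | 11-00  (sole → essential)
  31 | 11111  (sole → essential)
Essential prime implicants: 000--, 11-00, 110-0, 11111
Petrick residual → -1000, 1-001
Minimum SOP uses 6 PIs: bc'd'e' + a'b'c' + ac'd'e + abd'e' + abc'e' + abcde

6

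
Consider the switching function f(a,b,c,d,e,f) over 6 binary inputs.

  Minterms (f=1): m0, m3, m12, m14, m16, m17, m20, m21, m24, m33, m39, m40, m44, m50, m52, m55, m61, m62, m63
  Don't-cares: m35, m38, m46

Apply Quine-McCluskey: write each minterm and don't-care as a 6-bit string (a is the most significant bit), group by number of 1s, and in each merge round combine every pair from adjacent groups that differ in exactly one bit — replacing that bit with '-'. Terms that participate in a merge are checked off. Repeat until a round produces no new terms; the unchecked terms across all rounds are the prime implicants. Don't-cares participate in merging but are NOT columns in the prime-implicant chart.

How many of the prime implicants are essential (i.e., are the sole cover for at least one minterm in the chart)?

10

[col 0] 000000*, 000011*, 001100*, 001110*, 010000*, 010001*, 010100*, 010101*, 011000*, 100001*, 100011*, 100110*, 100111*, 101000*, 101100*, 101110*, 110010, 110100*, 110111*, 111101*, 111110*, 111111*
[col 1] -00011, -01100*, -01110*, -10100, 0-0000, 0011-0*, 01-000, 010-00*, 010-01*, 01000-*, 01010-*, 1-0111, 1-1110, 10-110, 100-11, 1000-1, 10011-, 101-00, 1011-0*, 11-111, 1111-1, 11111-
[col 2] -011-0, 010-0-
Prime implicants: -00011, -011-0, -10100, 0-0000, 01-000, 010-0-, 1-0111, 1-1110, 10-110, 100-11, 1000-1, 10011-, 101-00, 11-111, 110010, 1111-1, 11111-
PI chart (minterm → PIs covering it):
  0 | 0-0000  (sole → essential)
  3 | -00011  (sole → essential)
  12 | -011-0  (sole → essential)
  14 | -011-0  (sole → essential)
  16 | 0-0000,01-000,010-0-
  17 | 010-0-  (sole → essential)
  20 | -10100,010-0-
  21 | 010-0-  (sole → essential)
  24 | 01-000  (sole → essential)
  33 | 1000-1  (sole → essential)
  39 | 1-0111,100-11,10011-
  40 | 101-00  (sole → essential)
  44 | -011-0,101-00
  50 | 110010  (sole → essential)
  52 | -10100  (sole → essential)
  55 | 1-0111,11-111
  61 | 1111-1  (sole → essential)
  62 | 1-1110,11111-
  63 | 11-111,1111-1,11111-
Essential prime implicants: -00011, -011-0, -10100, 0-0000, 01-000, 010-0-, 1000-1, 101-00, 110010, 1111-1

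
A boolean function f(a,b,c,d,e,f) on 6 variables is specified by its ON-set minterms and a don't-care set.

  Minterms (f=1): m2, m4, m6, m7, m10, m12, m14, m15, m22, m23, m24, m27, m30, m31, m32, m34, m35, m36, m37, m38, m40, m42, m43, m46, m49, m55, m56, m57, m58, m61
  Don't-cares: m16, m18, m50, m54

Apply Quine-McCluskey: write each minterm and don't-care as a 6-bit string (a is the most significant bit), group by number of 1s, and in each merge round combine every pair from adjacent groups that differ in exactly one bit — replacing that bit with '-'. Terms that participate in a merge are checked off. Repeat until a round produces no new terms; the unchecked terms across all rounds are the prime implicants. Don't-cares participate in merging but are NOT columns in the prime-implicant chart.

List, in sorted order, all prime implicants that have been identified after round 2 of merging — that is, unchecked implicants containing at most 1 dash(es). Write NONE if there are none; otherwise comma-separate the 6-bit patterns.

-11000, 01-000, 0100-0, 011-11, 10010-, 11-001, 111-01, 11100-

Round 0: 000010✓ 000100✓ 000110✓ 000111✓ 001010✓ 001100✓ 001110✓ 001111✓ 010000✓ 010010✓ 010110✓ 010111✓ 011000✓ 011011✓ 011110✓ 011111✓ 100000✓ 100010✓ 100011✓ 100100✓ 100101✓ 100110✓ 101000✓ 101010✓ 101011✓ 101110✓ 110001✓ 110010✓ 110110✓ 110111✓ 111000✓ 111001✓ 111010✓ 111101✓
Round 1: -00010✓ -00100✓ -00110✓ -01010✓ -01110✓ -10010✓ -10110✓ -10111✓ -11000 0-0010✓ 0-0110✓ 0-0111✓ 0-1110✓ 0-1111✓ 00-010✓ 00-100✓ 00-110✓ 00-111✓ 000-10✓ 0001-0✓ 00011-✓ 001-10✓ 0011-0✓ 00111-✓ 01-000 01-110✓ 01-111✓ 010-10✓ 0100-0 01011-✓ 011-11 01111-✓ 1-0010✓ 1-0110✓ 1-1000✓ 1-1010✓ 10-000✓ 10-010✓ 10-011✓ 10-110✓ 100-00✓ 100-10✓ 1000-0✓ 10001-✓ 1001-0✓ 10010- 101-10✓ 1010-0✓ 10101-✓ 11-001 11-010✓ 110-10✓ 11011-✓ 111-01 1110-0✓ 11100-
Round 2: --0010✓ --0110✓ -0-010✓ -0-110✓ -00-10✓ -001-0 -01-10✓ -10-10✓ -1011- 0--110✓ 0--111✓ 0-0-10✓ 0-011-✓ 0-111-✓ 00--10✓ 00-1-0 00-11-✓ 01-11-✓ 1--010 1-0-10✓ 1-10-0 10--10✓ 10-0-0 10-01- 100--0
Round 3: --0-10 -0--10 0--11-
PIs = {--0-10, -0--10, -001-0, -1011-, -11000, 0--11-, 00-1-0, 01-000, 0100-0, 011-11, 1--010, 1-10-0, 10-0-0, 10-01-, 100--0, 10010-, 11-001, 111-01, 11100-}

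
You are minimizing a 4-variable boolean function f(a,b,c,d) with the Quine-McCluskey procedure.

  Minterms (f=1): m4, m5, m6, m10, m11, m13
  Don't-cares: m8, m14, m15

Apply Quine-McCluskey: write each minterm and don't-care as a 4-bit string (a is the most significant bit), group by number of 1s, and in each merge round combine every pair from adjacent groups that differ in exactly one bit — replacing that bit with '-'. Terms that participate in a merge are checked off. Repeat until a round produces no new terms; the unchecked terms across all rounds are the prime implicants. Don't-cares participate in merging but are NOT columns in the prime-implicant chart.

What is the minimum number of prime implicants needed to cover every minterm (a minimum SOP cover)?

3

size-2^0 implicants → 0100(✓)  0101(✓)  0110(✓)  1000(✓)  1010(✓)  1011(✓)  1101(✓)  1110(✓)  1111(✓)
size-2^1 implicants → -101  -110  01-0  010-  1-10(✓)  1-11(✓)  10-0  101-(✓)  11-1  111-(✓)
size-2^2 implicants → 1-1-
Unchecked terms (primes): -101, -110, 01-0, 010-, 1-1-, 10-0, 11-1
Minterm coverage:
  m4 ⊆ 01-0,010-
  m5 ⊆ -101,010-
  m6 ⊆ -110,01-0
  m10 ⊆ 1-1-,10-0
  m11 ⊆ 1-1- [E]
  m13 ⊆ -101,11-1
E = {1-1-}
Petrick residual → -101, 01-0
Cover = bc'd + a'bd' + ac  |cover|=3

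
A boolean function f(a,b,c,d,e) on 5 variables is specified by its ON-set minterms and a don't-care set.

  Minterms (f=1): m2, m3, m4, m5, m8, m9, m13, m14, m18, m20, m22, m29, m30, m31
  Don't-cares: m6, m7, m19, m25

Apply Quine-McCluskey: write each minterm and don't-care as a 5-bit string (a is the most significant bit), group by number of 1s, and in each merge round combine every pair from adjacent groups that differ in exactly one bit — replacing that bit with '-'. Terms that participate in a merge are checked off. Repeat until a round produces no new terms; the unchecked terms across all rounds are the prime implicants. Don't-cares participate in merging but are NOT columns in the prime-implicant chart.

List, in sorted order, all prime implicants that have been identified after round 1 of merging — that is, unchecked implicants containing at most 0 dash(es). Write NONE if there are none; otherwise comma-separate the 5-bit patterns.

[col 0] 00010*, 00011*, 00100*, 00101*, 00110*, 00111*, 01000*, 01001*, 01101*, 01110*, 10010*, 10011*, 10100*, 10110*, 11001*, 11101*, 11110*, 11111*
[col 1] -0010*, -0011*, -0100*, -0110*, -1001*, -1101*, -1110*, 0-101, 0-110*, 00-10*, 00-11*, 0001-*, 001-0*, 001-1*, 0010-*, 0011-*, 01-01*, 0100-, 1-110*, 10-10*, 1001-*, 101-0*, 11-01*, 111-1, 1111-
[col 2] --110, -0-10, -001-, -01-0, -1-01, 00-1-, 001--
Prime implicants: --110, -0-10, -001-, -01-0, -1-01, 0-101, 00-1-, 001--, 0100-, 111-1, 1111-

NONE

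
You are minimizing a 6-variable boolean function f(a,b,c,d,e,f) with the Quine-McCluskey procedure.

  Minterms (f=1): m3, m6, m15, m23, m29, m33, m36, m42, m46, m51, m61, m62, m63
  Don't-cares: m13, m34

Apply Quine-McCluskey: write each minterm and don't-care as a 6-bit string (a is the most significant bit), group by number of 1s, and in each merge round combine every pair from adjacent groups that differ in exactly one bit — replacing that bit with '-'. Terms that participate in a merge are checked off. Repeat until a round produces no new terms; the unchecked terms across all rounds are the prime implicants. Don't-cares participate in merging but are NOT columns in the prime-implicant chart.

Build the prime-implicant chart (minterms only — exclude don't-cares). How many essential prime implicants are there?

7

[col 0] 000011, 000110, 001101*, 001111*, 010111, 011101*, 100001, 100010*, 100100, 101010*, 101110*, 110011, 111101*, 111110*, 111111*
[col 1] -11101, 0-1101, 0011-1, 1-1110, 10-010, 101-10, 1111-1, 11111-
Prime implicants: -11101, 0-1101, 000011, 000110, 0011-1, 010111, 1-1110, 10-010, 100001, 100100, 101-10, 110011, 1111-1, 11111-
PI chart (minterm → PIs covering it):
  3 | 000011  (sole → essential)
  6 | 000110  (sole → essential)
  15 | 0011-1  (sole → essential)
  23 | 010111  (sole → essential)
  29 | -11101,0-1101
  33 | 100001  (sole → essential)
  36 | 100100  (sole → essential)
  42 | 10-010,101-10
  46 | 1-1110,101-10
  51 | 110011  (sole → essential)
  61 | -11101,1111-1
  62 | 1-1110,11111-
  63 | 1111-1,11111-
Essential prime implicants: 000011, 000110, 0011-1, 010111, 100001, 100100, 110011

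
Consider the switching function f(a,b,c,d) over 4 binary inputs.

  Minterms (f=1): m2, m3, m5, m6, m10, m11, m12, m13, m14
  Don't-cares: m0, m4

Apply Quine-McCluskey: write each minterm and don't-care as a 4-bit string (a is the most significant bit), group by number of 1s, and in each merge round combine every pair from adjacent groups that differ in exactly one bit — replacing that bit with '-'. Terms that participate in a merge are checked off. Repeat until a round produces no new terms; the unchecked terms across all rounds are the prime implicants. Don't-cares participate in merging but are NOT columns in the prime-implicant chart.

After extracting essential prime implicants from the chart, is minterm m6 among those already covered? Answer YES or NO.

Round 0: 0000✓ 0010✓ 0011✓ 0100✓ 0101✓ 0110✓ 1010✓ 1011✓ 1100✓ 1101✓ 1110✓
Round 1: -010✓ -011✓ -100✓ -101✓ -110✓ 0-00✓ 0-10✓ 00-0✓ 001-✓ 01-0✓ 010-✓ 1-10✓ 101-✓ 11-0✓ 110-✓
Round 2: --10 -01- -1-0 -10- 0--0
PIs = {--10, -01-, -1-0, -10-, 0--0}
Coverage chart:
  m2: --10,-01-,0--0
  m3: -01- ←essential
  m5: -10- ←essential
  m6: --10,-1-0,0--0
  m10: --10,-01-
  m11: -01- ←essential
  m12: -1-0,-10-
  m13: -10- ←essential
  m14: --10,-1-0
Essential: -01-, -10-

NO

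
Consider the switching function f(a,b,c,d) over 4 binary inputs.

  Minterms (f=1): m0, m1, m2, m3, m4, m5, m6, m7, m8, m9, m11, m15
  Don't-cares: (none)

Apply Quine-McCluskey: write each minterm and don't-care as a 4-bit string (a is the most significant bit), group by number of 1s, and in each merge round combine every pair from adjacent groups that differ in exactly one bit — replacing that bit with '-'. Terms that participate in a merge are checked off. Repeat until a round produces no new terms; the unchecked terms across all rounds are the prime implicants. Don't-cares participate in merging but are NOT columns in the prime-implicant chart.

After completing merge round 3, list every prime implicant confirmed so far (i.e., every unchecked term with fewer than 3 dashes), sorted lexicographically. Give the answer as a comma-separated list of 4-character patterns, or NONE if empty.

--11, -0-1, -00-

[col 0] 0000*, 0001*, 0010*, 0011*, 0100*, 0101*, 0110*, 0111*, 1000*, 1001*, 1011*, 1111*
[col 1] -000*, -001*, -011*, -111*, 0-00*, 0-01*, 0-10*, 0-11*, 00-0*, 00-1*, 000-*, 001-*, 01-0*, 01-1*, 010-*, 011-*, 1-11*, 10-1*, 100-*
[col 2] --11, -0-1, -00-, 0--0*, 0--1*, 0-0-*, 0-1-*, 00--*, 01--*
[col 3] 0---
Prime implicants: --11, -0-1, -00-, 0---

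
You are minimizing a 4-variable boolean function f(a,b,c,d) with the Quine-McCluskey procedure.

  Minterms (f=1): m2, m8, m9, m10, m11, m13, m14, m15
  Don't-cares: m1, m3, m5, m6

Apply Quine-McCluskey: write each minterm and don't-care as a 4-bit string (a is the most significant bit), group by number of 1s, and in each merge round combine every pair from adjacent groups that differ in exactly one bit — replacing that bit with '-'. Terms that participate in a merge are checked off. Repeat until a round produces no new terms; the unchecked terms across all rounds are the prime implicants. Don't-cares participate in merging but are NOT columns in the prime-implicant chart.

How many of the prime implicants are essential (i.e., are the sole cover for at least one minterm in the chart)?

1

[col 0] 0001*, 0010*, 0011*, 0101*, 0110*, 1000*, 1001*, 1010*, 1011*, 1101*, 1110*, 1111*
[col 1] -001*, -010*, -011*, -101*, -110*, 0-01*, 0-10*, 00-1*, 001-*, 1-01*, 1-10*, 1-11*, 10-0*, 10-1*, 100-*, 101-*, 11-1*, 111-*
[col 2] --01, --10, -0-1, -01-, 1--1, 1-1-, 10--
Prime implicants: --01, --10, -0-1, -01-, 1--1, 1-1-, 10--
PI chart (minterm → PIs covering it):
  2 | --10,-01-
  8 | 10--  (sole → essential)
  9 | --01,-0-1,1--1,10--
  10 | --10,-01-,1-1-,10--
  11 | -0-1,-01-,1--1,1-1-,10--
  13 | --01,1--1
  14 | --10,1-1-
  15 | 1--1,1-1-
Essential prime implicants: 10--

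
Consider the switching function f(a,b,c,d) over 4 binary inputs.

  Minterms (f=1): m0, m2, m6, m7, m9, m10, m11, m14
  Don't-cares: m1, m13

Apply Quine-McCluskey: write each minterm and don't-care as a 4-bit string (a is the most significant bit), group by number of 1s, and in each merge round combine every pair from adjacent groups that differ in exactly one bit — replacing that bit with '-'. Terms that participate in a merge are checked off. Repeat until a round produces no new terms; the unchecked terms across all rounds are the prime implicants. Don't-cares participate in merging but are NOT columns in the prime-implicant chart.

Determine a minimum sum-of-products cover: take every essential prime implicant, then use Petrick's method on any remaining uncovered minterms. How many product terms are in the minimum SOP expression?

[col 0] 0000*, 0001*, 0010*, 0110*, 0111*, 1001*, 1010*, 1011*, 1101*, 1110*
[col 1] -001, -010*, -110*, 0-10*, 00-0, 000-, 011-, 1-01, 1-10*, 10-1, 101-
[col 2] --10
Prime implicants: --10, -001, 00-0, 000-, 011-, 1-01, 10-1, 101-
PI chart (minterm → PIs covering it):
  0 | 00-0,000-
  2 | --10,00-0
  6 | --10,011-
  7 | 011-  (sole → essential)
  9 | -001,1-01,10-1
  10 | --10,101-
  11 | 10-1,101-
  14 | --10  (sole → essential)
Essential prime implicants: --10, 011-
Petrick residual → 00-0, 10-1
Minimum SOP uses 4 PIs: cd' + a'b'd' + a'bc + ab'd

4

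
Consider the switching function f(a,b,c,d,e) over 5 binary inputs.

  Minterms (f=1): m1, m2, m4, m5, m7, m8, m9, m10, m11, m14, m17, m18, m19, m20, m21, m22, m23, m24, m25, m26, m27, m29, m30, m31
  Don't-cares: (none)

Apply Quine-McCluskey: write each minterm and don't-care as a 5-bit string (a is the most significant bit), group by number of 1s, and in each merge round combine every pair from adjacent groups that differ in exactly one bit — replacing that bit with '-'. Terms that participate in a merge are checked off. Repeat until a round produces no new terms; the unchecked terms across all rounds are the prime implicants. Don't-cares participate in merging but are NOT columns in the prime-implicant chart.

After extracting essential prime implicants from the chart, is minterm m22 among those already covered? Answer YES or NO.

NO

size-2^0 implicants → 00001(✓)  00010(✓)  00100(✓)  00101(✓)  00111(✓)  01000(✓)  01001(✓)  01010(✓)  01011(✓)  01110(✓)  10001(✓)  10010(✓)  10011(✓)  10100(✓)  10101(✓)  10110(✓)  10111(✓)  11000(✓)  11001(✓)  11010(✓)  11011(✓)  11101(✓)  11110(✓)  11111(✓)
size-2^1 implicants → -0001(✓)  -0010(✓)  -0100(✓)  -0101(✓)  -0111(✓)  -1000(✓)  -1001(✓)  -1010(✓)  -1011(✓)  -1110(✓)  0-001(✓)  0-010(✓)  00-01(✓)  001-1(✓)  0010-(✓)  01-10(✓)  010-0(✓)  010-1(✓)  0100-(✓)  0101-(✓)  1-001(✓)  1-010(✓)  1-011(✓)  1-101(✓)  1-110(✓)  1-111(✓)  10-01(✓)  10-10(✓)  10-11(✓)  100-1(✓)  1001-(✓)  101-0(✓)  101-1(✓)  1010-(✓)  1011-(✓)  11-01(✓)  11-10(✓)  11-11(✓)  110-0(✓)  110-1(✓)  1100-(✓)  1101-(✓)  111-1(✓)  1111-(✓)
size-2^2 implicants → --001  --010  -0-01  -01-1  -010-  -1-10  -10-0(✓)  -10-1(✓)  -100-(✓)  -101-(✓)  010--(✓)  1--01(✓)  1--10(✓)  1--11(✓)  1-0-1(✓)  1-01-(✓)  1-1-1(✓)  1-11-(✓)  10--1(✓)  10-1-(✓)  101--  11--1(✓)  11-1-(✓)  110--(✓)
size-2^3 implicants → -10--  1---1  1--1-
Unchecked terms (primes): --001, --010, -0-01, -01-1, -010-, -1-10, -10--, 1---1, 1--1-, 101--
Minterm coverage:
  m1 ⊆ --001,-0-01
  m2 ⊆ --010 [E]
  m4 ⊆ -010- [E]
  m5 ⊆ -0-01,-01-1,-010-
  m7 ⊆ -01-1 [E]
  m8 ⊆ -10-- [E]
  m9 ⊆ --001,-10--
  m10 ⊆ --010,-1-10,-10--
  m11 ⊆ -10-- [E]
  m14 ⊆ -1-10 [E]
  m17 ⊆ --001,-0-01,1---1
  m18 ⊆ --010,1--1-
  m19 ⊆ 1---1,1--1-
  m20 ⊆ -010-,101--
  m21 ⊆ -0-01,-01-1,-010-,1---1,101--
  m22 ⊆ 1--1-,101--
  m23 ⊆ -01-1,1---1,1--1-,101--
  m24 ⊆ -10-- [E]
  m25 ⊆ --001,-10--,1---1
  m26 ⊆ --010,-1-10,-10--,1--1-
  m27 ⊆ -10--,1---1,1--1-
  m29 ⊆ 1---1 [E]
  m30 ⊆ -1-10,1--1-
  m31 ⊆ 1---1,1--1-
E = {--010, -01-1, -010-, -1-10, -10--, 1---1}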